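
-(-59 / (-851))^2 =-3481 / 724201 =-0.00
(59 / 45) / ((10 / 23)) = 1357 / 450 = 3.02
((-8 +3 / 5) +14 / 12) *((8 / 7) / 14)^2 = -1496 / 36015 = -0.04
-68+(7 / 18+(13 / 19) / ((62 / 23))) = -357061 / 5301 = -67.36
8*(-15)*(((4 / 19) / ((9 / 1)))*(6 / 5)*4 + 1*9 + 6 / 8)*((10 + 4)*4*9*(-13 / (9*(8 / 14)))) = 28647164 / 19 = 1507745.47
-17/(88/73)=-1241/88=-14.10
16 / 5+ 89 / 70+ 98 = 7173 / 70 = 102.47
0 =0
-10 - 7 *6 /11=-13.82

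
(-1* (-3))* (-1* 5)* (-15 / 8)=225 / 8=28.12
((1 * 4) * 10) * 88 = 3520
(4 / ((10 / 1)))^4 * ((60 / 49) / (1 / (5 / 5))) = 192 / 6125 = 0.03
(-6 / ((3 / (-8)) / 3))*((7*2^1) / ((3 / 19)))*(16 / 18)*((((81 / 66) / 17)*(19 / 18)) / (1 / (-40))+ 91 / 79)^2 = 26718424698112 / 1964173761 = 13602.88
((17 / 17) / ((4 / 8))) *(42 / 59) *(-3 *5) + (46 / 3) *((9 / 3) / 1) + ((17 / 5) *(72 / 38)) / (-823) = 24.64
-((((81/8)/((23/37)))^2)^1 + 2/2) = -9015865/33856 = -266.30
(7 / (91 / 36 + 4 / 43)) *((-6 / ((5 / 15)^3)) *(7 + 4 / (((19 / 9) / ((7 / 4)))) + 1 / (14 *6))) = -344461734 / 77083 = -4468.71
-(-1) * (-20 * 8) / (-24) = 20 / 3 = 6.67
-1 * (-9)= 9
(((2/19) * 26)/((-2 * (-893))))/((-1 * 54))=-13/458109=-0.00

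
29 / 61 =0.48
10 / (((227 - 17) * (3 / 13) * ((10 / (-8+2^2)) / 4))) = -0.33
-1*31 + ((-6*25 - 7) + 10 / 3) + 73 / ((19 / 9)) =-8555 / 57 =-150.09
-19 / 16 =-1.19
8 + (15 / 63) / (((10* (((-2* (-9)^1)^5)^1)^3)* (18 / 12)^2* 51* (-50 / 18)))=722565210024735798067199 / 90320651253091974758400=8.00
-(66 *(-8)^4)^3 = -19756574683693056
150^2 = 22500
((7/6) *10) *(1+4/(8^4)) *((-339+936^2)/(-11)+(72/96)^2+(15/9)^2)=-4523970847375/4866048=-929701.24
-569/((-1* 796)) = 569/796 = 0.71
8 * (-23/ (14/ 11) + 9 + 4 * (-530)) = -119228/ 7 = -17032.57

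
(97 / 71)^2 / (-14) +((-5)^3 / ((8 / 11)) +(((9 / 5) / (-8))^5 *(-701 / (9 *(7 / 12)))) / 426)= -310766143852469 / 1806694400000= -172.01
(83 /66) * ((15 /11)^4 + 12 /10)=9433531 /1610510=5.86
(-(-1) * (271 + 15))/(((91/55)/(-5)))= -6050/7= -864.29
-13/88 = -0.15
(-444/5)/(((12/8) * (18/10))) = -296/9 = -32.89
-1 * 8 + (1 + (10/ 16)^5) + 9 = 68661/ 32768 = 2.10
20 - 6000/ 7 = -5860/ 7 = -837.14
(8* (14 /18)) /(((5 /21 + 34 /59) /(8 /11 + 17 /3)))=4880008 /99891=48.85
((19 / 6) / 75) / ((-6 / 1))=-19 / 2700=-0.01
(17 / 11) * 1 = 17 / 11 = 1.55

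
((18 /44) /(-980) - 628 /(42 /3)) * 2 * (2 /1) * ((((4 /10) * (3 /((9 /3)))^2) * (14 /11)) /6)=-967129 /63525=-15.22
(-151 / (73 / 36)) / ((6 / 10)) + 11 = -113.11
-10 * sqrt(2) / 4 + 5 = 5 - 5 * sqrt(2) / 2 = 1.46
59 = 59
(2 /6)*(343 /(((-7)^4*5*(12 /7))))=1 /180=0.01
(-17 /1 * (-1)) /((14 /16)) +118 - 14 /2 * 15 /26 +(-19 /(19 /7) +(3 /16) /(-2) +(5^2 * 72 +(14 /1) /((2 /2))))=5650143 /2912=1940.30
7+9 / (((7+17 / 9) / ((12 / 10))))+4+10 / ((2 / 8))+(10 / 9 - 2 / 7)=668309 / 12600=53.04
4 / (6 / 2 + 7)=2 / 5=0.40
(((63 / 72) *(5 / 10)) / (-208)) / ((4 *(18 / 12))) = -7 / 19968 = -0.00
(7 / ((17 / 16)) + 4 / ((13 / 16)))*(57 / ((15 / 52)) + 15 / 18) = 2524072 / 1105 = 2284.23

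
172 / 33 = 5.21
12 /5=2.40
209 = 209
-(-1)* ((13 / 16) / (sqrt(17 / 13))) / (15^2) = 13* sqrt(221) / 61200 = 0.00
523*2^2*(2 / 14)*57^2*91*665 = 58759269660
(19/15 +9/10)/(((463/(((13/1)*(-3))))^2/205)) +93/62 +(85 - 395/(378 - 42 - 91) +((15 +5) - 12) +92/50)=25703282751/262602025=97.88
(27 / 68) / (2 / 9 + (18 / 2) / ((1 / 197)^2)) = 243 / 213760108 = 0.00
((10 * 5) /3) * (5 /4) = 125 /6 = 20.83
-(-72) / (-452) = -18 / 113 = -0.16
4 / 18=2 / 9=0.22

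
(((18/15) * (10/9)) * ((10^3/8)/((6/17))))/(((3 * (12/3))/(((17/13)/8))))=36125/5616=6.43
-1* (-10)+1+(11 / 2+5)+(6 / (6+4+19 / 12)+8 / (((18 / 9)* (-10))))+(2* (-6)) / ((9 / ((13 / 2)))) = 54007 / 4170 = 12.95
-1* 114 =-114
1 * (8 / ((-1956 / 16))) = -32 / 489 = -0.07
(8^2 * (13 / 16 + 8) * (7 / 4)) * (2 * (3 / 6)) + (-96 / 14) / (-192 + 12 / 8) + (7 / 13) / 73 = 832729998 / 843661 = 987.04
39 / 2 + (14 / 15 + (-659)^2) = 13029043 / 30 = 434301.43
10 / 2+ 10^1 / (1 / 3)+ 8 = 43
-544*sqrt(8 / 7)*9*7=-9792*sqrt(14)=-36638.31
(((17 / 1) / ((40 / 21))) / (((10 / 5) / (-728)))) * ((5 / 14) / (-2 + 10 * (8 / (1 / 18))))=-4641 / 5752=-0.81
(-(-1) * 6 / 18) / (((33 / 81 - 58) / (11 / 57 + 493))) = -84336 / 29545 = -2.85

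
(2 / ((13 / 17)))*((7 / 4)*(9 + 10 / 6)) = 1904 / 39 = 48.82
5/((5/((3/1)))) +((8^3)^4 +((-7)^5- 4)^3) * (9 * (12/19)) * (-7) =3539767802504277/19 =186303568552856.68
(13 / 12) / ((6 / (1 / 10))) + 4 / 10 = 301 / 720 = 0.42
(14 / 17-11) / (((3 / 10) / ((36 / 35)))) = -4152 / 119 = -34.89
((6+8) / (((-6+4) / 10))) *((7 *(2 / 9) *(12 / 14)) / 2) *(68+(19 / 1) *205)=-184940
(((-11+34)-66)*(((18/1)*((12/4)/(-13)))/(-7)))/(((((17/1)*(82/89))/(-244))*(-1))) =-25212276/63427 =-397.50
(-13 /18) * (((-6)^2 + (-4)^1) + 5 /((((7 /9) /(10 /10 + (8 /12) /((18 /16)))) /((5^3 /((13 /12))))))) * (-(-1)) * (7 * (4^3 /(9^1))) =-392576 /9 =-43619.56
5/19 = 0.26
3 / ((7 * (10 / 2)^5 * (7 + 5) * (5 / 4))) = 1 / 109375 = 0.00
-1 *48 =-48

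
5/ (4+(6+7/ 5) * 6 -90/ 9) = 25/ 192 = 0.13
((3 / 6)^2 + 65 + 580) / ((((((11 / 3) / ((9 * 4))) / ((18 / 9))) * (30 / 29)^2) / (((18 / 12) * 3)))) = 58606767 / 1100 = 53278.88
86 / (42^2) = 43 / 882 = 0.05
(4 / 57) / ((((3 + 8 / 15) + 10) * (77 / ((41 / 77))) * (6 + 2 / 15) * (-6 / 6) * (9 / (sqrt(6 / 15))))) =-205 * sqrt(10) / 1577902557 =-0.00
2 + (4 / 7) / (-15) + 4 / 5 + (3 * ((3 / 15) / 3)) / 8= 2341 / 840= 2.79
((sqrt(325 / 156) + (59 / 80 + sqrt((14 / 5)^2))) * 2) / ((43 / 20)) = 100 * sqrt(3) / 129 + 283 / 86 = 4.63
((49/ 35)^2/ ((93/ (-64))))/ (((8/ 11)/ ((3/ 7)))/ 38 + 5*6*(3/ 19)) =-327712/ 1161725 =-0.28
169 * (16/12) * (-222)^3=-2465382816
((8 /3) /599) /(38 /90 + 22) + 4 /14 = 1209622 /4230737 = 0.29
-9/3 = -3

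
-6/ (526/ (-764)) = 2292/ 263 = 8.71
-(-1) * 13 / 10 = 13 / 10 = 1.30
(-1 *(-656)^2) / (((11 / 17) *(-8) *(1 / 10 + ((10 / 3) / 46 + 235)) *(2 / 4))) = 1261960320 / 1784959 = 707.00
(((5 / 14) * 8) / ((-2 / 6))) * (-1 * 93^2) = 74134.29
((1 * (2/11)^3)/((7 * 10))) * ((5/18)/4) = 1/167706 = 0.00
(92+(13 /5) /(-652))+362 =1480027 /3260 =454.00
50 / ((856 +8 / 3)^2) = 225 / 3317888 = 0.00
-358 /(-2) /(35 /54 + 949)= 9666 /51281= 0.19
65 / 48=1.35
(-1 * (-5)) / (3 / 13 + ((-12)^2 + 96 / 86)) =2795 / 81249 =0.03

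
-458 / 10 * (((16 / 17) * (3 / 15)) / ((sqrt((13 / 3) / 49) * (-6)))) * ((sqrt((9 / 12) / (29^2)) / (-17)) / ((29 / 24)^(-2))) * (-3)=46487 * sqrt(13) / 4508400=0.04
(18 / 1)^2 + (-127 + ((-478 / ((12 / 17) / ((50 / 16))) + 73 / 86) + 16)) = -3926341 / 2064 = -1902.30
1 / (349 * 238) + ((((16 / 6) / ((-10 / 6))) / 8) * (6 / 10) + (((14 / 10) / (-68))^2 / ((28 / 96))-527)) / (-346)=18608143359 / 12214267100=1.52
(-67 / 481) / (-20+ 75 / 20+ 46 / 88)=737 / 83213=0.01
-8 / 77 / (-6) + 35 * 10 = 80854 / 231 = 350.02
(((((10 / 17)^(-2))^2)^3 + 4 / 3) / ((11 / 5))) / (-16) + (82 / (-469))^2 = -384632299369886377963 / 23227881600000000000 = -16.56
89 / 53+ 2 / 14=676 / 371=1.82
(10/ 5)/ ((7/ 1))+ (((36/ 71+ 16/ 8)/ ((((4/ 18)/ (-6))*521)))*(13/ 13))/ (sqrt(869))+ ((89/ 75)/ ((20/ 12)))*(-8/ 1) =-4734/ 875 - 4806*sqrt(869)/ 32145179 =-5.41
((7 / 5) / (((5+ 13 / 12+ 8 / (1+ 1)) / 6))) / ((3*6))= 28 / 605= 0.05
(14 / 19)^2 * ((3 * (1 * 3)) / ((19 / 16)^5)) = 1849688064 / 893871739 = 2.07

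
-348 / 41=-8.49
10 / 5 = 2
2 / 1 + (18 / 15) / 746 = 3733 / 1865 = 2.00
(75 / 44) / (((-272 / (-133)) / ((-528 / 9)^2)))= 146300 / 51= 2868.63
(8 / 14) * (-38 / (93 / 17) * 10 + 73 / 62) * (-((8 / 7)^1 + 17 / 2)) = 571545 / 1519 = 376.26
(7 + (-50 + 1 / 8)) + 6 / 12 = -339 / 8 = -42.38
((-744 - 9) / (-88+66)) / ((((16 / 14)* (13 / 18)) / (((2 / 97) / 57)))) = 15813 / 1054196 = 0.02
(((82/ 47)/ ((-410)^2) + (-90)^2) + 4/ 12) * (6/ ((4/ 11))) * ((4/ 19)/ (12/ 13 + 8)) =3153.40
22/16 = 11/8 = 1.38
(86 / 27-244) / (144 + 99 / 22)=-13004 / 8019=-1.62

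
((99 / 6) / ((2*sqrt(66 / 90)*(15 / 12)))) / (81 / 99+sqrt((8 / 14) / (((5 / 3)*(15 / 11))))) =-7986*sqrt(105) / 8851+10395*sqrt(165) / 8851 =5.84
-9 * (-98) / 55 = 882 / 55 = 16.04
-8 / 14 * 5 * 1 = -20 / 7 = -2.86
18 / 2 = 9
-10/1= -10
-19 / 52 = -0.37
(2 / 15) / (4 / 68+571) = 17 / 72810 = 0.00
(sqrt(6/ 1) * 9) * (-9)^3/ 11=-6561 * sqrt(6)/ 11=-1461.01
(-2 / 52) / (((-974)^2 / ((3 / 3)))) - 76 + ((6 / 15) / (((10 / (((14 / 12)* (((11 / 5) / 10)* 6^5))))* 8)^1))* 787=119899833581319 / 15415985000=7777.63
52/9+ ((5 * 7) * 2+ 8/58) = 19814/261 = 75.92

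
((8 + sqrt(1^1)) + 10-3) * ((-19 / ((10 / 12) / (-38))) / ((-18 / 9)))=-34656 / 5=-6931.20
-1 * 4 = -4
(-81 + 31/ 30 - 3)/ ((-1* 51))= 2489/ 1530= 1.63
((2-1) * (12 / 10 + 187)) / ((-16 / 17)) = -15997 / 80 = -199.96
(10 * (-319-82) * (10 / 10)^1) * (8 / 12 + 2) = -32080 / 3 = -10693.33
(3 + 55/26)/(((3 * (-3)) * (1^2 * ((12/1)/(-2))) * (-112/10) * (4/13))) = -95/3456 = -0.03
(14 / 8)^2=49 / 16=3.06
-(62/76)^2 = -961/1444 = -0.67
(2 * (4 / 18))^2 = 16 / 81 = 0.20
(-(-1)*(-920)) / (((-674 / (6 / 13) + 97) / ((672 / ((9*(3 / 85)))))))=1751680 / 1227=1427.61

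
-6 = -6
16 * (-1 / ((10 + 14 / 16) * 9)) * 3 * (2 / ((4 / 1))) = -64 / 261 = -0.25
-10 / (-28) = 5 / 14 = 0.36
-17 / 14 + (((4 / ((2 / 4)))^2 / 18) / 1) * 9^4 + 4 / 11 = 3592381 / 154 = 23327.15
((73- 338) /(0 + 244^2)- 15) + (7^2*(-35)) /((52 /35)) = -905025065 /773968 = -1169.33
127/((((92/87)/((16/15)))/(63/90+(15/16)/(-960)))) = 13181457/147200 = 89.55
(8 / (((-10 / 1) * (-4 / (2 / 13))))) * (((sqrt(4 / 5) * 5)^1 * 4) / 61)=16 * sqrt(5) / 3965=0.01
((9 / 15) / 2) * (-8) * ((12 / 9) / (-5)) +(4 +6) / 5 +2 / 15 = 208 / 75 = 2.77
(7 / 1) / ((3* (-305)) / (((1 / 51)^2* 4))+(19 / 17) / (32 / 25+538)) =-3208716 / 272731118305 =-0.00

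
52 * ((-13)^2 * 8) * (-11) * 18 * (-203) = 2825798976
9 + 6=15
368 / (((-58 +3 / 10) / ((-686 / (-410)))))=-252448 / 23657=-10.67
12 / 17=0.71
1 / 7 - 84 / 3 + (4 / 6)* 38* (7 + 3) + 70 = 6205 / 21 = 295.48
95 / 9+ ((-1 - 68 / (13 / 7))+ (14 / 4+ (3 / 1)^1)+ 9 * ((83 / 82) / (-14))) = -2848913 / 134316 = -21.21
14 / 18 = 7 / 9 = 0.78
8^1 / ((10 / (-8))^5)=-8192 / 3125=-2.62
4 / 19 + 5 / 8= 127 / 152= 0.84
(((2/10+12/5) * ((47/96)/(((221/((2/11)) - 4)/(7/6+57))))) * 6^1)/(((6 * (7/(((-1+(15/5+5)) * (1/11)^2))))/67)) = 14287013/422183520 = 0.03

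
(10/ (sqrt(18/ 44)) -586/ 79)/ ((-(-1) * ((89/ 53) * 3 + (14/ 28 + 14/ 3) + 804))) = -186348/ 20454443 + 1060 * sqrt(22)/ 258917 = 0.01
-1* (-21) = 21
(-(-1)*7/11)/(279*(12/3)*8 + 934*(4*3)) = 7/221496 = 0.00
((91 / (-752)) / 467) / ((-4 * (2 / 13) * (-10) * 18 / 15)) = -0.00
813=813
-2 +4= 2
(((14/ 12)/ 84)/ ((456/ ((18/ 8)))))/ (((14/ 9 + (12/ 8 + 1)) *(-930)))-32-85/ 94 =-85113421487/ 2586699520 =-32.90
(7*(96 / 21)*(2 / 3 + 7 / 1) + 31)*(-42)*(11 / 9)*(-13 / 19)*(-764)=-1267978712 / 171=-7415080.19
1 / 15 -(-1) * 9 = 136 / 15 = 9.07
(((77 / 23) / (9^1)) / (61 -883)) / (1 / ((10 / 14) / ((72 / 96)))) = -110 / 255231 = -0.00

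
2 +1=3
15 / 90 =1 / 6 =0.17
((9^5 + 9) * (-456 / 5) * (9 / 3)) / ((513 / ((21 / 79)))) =-3307248 / 395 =-8372.78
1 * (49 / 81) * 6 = 3.63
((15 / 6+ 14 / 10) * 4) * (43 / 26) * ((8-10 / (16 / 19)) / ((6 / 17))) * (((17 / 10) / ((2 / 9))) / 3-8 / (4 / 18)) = 15160209 / 1600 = 9475.13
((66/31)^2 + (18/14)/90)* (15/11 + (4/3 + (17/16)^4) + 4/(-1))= -3784053851/29096804352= -0.13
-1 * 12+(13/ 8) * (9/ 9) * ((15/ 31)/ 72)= -71359/ 5952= -11.99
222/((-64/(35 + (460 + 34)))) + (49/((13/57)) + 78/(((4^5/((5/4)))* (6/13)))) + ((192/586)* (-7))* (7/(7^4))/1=-1238401210979/764481536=-1619.92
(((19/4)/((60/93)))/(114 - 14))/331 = 589/2648000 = 0.00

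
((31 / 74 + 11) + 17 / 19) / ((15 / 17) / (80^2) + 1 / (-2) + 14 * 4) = 62788480 / 283000383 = 0.22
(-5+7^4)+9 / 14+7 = 33651 / 14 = 2403.64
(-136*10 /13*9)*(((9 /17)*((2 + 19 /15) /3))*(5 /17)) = -35280 /221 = -159.64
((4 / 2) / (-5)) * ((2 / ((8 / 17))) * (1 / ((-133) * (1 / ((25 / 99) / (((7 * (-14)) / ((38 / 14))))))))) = -85 / 950796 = -0.00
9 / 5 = 1.80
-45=-45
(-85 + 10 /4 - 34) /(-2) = 233 /4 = 58.25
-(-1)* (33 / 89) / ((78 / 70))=385 / 1157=0.33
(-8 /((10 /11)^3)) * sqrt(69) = -1331 * sqrt(69) /125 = -88.45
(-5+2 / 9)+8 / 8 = -34 / 9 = -3.78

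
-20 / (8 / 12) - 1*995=-1025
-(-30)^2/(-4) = 225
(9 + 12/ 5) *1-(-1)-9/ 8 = 451/ 40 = 11.28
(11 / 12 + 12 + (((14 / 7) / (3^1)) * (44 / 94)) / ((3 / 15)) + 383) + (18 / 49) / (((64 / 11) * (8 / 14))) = 50229607 / 126336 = 397.59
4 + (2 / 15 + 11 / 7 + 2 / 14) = 5.85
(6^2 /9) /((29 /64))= 8.83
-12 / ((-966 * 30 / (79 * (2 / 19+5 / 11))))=3081 / 168245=0.02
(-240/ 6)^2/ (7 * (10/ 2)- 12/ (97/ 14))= 155200/ 3227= 48.09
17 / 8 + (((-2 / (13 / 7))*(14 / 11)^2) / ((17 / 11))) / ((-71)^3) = 14791409849 / 6960653128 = 2.13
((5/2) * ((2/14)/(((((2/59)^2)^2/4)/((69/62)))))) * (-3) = -12541468635/3472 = -3612174.15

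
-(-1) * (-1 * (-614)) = 614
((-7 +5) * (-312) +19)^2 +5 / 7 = 2894148 / 7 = 413449.71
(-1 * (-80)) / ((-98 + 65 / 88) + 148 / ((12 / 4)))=-21120 / 12653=-1.67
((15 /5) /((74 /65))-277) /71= -20303 /5254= -3.86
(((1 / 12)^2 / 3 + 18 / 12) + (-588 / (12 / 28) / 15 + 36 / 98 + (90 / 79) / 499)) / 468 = -373817728087 / 1952645123520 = -0.19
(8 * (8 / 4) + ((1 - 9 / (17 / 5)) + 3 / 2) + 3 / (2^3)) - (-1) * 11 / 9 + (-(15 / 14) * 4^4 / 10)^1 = -85495 / 8568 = -9.98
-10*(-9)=90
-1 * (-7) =7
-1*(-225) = 225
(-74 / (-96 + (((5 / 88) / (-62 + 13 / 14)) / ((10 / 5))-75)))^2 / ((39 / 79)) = 32653282159872 / 86078660670925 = 0.38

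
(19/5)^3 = 6859/125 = 54.87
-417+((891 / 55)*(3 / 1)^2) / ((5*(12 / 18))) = -18663 / 50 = -373.26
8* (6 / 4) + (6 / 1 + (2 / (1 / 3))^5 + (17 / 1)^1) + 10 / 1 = 7821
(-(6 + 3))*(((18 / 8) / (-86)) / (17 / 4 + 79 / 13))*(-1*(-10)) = 0.23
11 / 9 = 1.22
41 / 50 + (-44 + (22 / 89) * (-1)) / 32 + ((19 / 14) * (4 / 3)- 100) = -73827893 / 747600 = -98.75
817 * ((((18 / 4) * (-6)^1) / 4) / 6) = -7353 / 8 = -919.12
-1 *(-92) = 92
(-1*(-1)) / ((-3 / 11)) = -11 / 3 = -3.67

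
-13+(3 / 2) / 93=-805 / 62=-12.98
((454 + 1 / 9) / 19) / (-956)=-4087 / 163476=-0.03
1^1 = 1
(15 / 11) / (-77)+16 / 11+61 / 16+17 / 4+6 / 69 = 2988009 / 311696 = 9.59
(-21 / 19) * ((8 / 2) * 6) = -26.53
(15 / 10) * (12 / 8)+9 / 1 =45 / 4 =11.25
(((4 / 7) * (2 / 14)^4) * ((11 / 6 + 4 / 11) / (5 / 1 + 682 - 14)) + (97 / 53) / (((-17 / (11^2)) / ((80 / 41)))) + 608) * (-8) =-4660.66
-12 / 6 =-2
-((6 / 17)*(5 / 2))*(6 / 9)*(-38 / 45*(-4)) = -1.99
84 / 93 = 28 / 31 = 0.90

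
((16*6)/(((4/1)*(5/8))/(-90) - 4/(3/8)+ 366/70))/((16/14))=-105840/6887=-15.37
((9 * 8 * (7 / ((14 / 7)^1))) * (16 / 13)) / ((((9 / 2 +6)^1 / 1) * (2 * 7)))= 192 / 91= 2.11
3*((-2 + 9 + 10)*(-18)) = -918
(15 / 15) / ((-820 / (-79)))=79 / 820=0.10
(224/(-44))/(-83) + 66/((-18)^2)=13067/49302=0.27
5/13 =0.38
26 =26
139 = 139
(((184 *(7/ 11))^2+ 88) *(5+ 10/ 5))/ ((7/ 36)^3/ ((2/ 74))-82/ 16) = -545275390464/ 27396941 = -19902.78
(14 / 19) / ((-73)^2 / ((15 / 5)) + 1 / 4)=168 / 405061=0.00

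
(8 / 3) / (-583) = -8 / 1749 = -0.00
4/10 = 2/5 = 0.40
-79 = -79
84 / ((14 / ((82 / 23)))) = 492 / 23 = 21.39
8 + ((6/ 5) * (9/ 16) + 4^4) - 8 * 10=7387/ 40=184.68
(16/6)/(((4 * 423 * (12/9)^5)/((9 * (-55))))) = -4455/24064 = -0.19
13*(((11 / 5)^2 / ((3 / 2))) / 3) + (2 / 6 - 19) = -1054 / 225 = -4.68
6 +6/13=84/13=6.46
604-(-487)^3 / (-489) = -115205947 / 489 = -235594.98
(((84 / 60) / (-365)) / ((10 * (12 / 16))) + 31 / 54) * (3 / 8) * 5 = 282623 / 262800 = 1.08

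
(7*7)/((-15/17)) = -833/15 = -55.53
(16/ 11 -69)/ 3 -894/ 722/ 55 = -1342456/ 59565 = -22.54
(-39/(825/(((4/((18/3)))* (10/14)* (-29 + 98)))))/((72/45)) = -299/308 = -0.97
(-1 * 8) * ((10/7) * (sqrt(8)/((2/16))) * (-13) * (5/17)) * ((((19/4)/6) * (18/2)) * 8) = 4742400 * sqrt(2)/119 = 56359.38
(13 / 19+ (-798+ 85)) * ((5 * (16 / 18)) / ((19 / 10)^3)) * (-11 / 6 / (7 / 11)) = 32752280000 / 24630669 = 1329.74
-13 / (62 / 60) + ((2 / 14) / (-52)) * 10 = -71135 / 5642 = -12.61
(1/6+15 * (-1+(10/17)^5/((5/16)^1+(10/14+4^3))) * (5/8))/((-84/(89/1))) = 203169279686239/20847090158496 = 9.75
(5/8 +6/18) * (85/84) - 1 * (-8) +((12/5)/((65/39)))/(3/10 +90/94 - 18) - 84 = -75.12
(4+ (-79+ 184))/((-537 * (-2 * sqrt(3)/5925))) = 215275 * sqrt(3)/1074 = 347.18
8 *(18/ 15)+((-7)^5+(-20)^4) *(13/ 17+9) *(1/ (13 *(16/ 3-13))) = -356306586/ 25415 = -14019.54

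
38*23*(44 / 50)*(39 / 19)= 1578.72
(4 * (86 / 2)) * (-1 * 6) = -1032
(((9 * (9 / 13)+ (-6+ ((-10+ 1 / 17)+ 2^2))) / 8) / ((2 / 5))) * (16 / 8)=-3155 / 884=-3.57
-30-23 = -53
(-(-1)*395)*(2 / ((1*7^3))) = 790 / 343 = 2.30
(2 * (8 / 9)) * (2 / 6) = 16 / 27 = 0.59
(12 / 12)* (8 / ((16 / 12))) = 6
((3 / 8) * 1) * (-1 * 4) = -3 / 2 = -1.50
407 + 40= 447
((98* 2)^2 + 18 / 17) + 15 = 653345 / 17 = 38432.06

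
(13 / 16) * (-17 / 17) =-13 / 16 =-0.81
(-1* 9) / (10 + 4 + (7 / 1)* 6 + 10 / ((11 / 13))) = -99 / 746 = -0.13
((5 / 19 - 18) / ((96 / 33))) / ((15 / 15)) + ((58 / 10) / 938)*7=-1233029 / 203680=-6.05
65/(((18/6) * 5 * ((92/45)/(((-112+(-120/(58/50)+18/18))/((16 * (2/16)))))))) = -1212705/5336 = -227.27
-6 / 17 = -0.35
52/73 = 0.71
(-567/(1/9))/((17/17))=-5103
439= 439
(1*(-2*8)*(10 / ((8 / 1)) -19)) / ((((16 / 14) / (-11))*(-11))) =497 / 2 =248.50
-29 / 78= -0.37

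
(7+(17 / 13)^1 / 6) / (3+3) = 563 / 468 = 1.20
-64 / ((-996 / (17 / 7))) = 272 / 1743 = 0.16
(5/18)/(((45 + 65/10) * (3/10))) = 0.02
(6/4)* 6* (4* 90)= 3240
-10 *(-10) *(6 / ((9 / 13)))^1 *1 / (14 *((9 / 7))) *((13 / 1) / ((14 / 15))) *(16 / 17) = 676000 / 1071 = 631.19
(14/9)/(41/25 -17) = -175/1728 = -0.10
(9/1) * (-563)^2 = 2852721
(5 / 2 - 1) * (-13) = -39 / 2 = -19.50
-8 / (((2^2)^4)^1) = -1 / 32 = -0.03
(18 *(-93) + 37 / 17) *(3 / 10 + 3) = -937893 / 170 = -5517.02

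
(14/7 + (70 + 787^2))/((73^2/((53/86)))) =32830373/458294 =71.64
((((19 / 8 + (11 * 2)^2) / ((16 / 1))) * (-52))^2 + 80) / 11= 2558721809 / 11264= 227159.25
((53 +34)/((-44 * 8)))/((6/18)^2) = -783/352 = -2.22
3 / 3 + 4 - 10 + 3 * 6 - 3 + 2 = 12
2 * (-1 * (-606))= 1212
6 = 6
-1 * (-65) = 65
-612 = -612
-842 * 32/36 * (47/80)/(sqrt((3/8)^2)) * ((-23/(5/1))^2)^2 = -44297710936/84375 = -525009.91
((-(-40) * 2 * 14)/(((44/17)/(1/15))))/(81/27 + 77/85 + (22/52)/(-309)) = 216703760/29329883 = 7.39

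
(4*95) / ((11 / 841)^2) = 268766780 / 121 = 2221213.06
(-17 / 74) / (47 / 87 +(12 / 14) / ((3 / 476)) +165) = -1479 / 1941316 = -0.00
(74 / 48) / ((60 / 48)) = 37 / 30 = 1.23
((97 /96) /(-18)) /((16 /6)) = -97 /4608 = -0.02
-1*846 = -846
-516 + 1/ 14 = -7223/ 14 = -515.93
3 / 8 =0.38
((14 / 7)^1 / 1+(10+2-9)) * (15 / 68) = 75 / 68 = 1.10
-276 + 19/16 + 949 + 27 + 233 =14947/16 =934.19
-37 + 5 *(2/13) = -471/13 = -36.23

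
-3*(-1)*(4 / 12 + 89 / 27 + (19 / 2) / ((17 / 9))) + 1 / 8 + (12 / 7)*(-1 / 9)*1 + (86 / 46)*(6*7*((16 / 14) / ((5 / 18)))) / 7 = 71005313 / 985320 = 72.06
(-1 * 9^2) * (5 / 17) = -23.82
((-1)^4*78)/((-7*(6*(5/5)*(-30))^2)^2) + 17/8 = 2.13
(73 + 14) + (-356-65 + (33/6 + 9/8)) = -2619/8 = -327.38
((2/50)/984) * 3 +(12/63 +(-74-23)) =-16670579/172200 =-96.81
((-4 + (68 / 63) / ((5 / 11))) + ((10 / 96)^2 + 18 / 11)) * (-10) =-6451 / 29568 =-0.22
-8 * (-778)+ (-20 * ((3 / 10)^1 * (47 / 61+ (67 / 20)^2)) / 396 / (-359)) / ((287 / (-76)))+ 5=86128559296083 / 13827028600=6229.00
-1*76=-76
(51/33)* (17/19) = 289/209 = 1.38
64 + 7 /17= 64.41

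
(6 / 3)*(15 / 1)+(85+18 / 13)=1513 / 13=116.38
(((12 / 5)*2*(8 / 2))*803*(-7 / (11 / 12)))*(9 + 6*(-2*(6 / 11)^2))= -386757504 / 605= -639268.60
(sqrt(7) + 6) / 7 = sqrt(7) / 7 + 6 / 7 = 1.24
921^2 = 848241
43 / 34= 1.26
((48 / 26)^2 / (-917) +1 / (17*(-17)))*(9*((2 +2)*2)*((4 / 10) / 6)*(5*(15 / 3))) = -38572440 / 44787197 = -0.86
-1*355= -355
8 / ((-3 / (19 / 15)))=-152 / 45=-3.38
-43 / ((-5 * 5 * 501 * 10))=43 / 125250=0.00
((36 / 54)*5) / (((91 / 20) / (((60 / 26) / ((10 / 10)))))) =2000 / 1183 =1.69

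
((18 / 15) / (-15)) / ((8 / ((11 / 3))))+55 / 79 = 15631 / 23700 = 0.66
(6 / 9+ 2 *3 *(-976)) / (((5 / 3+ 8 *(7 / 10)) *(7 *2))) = -43915 / 763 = -57.56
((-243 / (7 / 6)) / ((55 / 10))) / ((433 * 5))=-2916 / 166705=-0.02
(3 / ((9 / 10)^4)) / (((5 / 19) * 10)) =3800 / 2187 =1.74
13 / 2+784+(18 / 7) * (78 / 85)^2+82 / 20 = 40296407 / 50575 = 796.77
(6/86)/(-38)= -3/1634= -0.00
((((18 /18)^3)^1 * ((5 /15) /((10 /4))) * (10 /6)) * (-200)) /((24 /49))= -2450 /27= -90.74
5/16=0.31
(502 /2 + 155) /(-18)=-203 /9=-22.56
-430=-430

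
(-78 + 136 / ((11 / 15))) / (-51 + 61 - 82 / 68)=12.22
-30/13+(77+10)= 1101/13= 84.69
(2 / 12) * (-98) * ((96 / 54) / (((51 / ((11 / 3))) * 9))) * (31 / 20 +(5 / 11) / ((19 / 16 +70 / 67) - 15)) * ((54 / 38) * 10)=-1787546264 / 358092981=-4.99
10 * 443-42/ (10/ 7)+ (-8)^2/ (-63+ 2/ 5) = 6885339/ 1565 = 4399.58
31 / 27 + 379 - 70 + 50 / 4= 322.65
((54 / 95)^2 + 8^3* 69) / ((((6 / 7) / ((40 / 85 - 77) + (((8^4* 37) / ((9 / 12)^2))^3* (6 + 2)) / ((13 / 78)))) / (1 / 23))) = 1442550056049090067341487363306 / 857492325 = 1682289175065316260809.08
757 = 757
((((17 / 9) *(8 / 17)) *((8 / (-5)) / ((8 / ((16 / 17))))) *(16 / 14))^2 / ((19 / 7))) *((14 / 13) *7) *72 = 7.31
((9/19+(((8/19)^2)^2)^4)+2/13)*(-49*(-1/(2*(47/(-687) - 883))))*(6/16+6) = -4039795499247458014444639749/36397540501138252499376956864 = -0.11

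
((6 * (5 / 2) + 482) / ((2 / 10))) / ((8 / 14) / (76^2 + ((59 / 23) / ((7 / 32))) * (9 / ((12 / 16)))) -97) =-591797780 / 23100333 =-25.62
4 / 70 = 2 / 35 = 0.06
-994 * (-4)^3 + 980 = 64596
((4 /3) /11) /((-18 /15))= -10 /99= -0.10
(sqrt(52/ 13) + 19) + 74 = 95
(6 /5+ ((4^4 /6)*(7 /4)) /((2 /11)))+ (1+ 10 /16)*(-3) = 48839 /120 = 406.99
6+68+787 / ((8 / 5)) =4527 / 8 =565.88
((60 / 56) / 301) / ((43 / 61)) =915 / 181202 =0.01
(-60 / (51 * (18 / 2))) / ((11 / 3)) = -20 / 561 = -0.04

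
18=18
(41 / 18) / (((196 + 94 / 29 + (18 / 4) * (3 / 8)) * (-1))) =-9512 / 839079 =-0.01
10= 10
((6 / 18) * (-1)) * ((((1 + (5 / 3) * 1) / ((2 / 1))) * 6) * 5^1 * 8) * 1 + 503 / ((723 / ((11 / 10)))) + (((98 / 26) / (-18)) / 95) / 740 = -419845854589 / 3964498200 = -105.90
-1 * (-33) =33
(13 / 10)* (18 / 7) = 117 / 35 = 3.34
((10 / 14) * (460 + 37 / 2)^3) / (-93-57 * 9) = -1460779155 / 11312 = -129135.36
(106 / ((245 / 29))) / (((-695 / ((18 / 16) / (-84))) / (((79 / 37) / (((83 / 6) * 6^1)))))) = 364269 / 58566426800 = 0.00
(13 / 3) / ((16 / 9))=39 / 16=2.44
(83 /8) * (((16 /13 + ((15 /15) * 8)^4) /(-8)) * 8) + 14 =-552432 /13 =-42494.77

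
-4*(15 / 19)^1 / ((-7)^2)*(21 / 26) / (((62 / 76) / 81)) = -14580 / 2821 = -5.17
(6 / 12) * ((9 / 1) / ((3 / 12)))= 18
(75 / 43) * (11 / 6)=275 / 86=3.20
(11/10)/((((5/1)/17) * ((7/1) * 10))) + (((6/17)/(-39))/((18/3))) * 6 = 34327/773500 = 0.04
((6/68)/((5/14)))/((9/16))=112/255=0.44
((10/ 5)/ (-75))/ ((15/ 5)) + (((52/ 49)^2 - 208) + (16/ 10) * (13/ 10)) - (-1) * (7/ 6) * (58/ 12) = -47819229/ 240100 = -199.16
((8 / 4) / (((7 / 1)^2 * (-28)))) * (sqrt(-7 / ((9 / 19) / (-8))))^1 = -sqrt(266) / 1029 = -0.02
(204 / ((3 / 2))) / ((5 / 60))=1632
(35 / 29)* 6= 210 / 29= 7.24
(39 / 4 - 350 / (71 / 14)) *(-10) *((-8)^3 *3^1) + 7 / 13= -840203023 / 923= -910295.80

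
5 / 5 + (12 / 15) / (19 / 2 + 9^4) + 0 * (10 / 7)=65713 / 65705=1.00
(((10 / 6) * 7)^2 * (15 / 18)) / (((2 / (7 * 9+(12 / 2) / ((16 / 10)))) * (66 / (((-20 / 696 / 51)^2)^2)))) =0.00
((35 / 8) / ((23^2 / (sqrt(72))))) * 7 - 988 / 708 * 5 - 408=-73451 / 177 + 735 * sqrt(2) / 2116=-414.49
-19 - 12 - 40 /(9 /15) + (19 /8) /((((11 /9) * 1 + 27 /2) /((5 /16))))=-993343 /10176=-97.62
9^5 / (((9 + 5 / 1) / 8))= 236196 / 7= 33742.29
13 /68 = 0.19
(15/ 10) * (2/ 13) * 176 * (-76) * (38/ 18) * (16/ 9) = -4066304/ 351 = -11584.91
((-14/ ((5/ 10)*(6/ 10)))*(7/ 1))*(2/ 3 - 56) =162680/ 9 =18075.56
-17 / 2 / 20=-0.42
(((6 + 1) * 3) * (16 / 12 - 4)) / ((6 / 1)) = -28 / 3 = -9.33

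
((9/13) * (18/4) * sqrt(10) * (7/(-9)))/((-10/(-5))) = -63 * sqrt(10)/52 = -3.83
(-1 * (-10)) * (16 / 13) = 160 / 13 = 12.31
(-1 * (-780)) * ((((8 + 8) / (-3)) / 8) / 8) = -65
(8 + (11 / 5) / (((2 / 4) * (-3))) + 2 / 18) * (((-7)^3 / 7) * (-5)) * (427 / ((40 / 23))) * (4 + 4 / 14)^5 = 28316047500 / 49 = 577878520.41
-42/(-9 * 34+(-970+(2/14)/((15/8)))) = 0.03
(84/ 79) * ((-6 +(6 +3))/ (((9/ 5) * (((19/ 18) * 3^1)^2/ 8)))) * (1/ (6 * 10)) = 672/ 28519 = 0.02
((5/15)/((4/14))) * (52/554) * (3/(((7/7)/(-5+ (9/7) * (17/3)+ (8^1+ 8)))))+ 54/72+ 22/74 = 289207/40996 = 7.05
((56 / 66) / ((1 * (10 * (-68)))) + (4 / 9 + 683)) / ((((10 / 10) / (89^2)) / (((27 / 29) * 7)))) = 35281435.28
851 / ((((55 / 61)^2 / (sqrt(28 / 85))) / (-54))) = -341989668 *sqrt(595) / 257125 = -32443.46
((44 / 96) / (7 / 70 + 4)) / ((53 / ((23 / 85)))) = 253 / 443292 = 0.00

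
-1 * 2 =-2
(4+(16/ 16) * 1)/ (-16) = -5/ 16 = -0.31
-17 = -17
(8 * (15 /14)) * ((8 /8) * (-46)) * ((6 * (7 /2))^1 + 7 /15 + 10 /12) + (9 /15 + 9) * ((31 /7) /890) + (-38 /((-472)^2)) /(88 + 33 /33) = -15254416593277 /1734930400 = -8792.52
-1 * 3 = -3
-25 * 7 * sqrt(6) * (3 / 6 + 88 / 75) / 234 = -1757 * sqrt(6) / 1404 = -3.07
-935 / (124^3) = -935 / 1906624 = -0.00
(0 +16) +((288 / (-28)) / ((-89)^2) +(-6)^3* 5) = -58995680 / 55447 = -1064.00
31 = 31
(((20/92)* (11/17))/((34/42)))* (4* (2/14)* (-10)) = -6600/6647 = -0.99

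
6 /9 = 2 /3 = 0.67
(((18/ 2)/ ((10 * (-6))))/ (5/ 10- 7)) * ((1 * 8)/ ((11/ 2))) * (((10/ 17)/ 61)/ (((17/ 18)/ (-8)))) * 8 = -55296/ 2520947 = -0.02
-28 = -28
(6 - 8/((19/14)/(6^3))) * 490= -11798220/19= -620958.95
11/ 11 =1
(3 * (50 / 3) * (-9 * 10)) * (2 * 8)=-72000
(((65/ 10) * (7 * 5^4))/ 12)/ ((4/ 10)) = 284375/ 48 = 5924.48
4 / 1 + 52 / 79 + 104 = 8584 / 79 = 108.66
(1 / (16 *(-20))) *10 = -1 / 32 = -0.03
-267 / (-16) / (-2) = -267 / 32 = -8.34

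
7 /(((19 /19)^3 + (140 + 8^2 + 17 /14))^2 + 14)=1372 /8337513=0.00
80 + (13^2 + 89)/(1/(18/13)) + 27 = 6035/13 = 464.23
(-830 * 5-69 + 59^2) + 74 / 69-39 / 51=-865313 / 1173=-737.69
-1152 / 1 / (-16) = 72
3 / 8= 0.38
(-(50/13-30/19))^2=5.14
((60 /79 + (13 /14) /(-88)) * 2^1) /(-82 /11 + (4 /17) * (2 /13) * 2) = -16109353 /79393104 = -0.20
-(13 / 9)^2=-169 / 81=-2.09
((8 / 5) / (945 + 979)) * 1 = 2 / 2405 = 0.00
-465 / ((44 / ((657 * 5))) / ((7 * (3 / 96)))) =-10692675 / 1408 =-7594.23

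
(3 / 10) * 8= 12 / 5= 2.40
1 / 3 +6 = 6.33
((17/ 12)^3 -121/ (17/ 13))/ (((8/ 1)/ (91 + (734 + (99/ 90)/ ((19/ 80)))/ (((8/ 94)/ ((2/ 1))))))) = -109181411743/ 558144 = -195615.13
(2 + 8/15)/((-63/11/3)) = -418/315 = -1.33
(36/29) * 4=144/29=4.97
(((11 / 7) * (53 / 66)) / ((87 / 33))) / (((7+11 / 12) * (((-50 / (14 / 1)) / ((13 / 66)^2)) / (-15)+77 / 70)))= 35828 / 4288433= 0.01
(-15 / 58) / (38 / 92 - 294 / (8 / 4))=0.00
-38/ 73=-0.52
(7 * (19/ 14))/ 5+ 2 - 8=-4.10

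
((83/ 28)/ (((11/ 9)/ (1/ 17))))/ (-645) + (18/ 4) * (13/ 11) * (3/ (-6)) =-136077/ 51170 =-2.66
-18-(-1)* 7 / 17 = -299 / 17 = -17.59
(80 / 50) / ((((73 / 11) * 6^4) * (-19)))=-11 / 1123470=-0.00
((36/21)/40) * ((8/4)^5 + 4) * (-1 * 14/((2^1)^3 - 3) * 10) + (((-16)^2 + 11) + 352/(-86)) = 47237/215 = 219.71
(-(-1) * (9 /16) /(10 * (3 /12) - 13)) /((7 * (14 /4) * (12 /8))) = -1 /686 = -0.00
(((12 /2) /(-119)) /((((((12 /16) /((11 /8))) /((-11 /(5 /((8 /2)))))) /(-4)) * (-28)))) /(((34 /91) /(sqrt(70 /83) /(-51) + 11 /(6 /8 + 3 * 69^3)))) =138424 /39874452765 - 3146 * sqrt(5810) /42816795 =-0.01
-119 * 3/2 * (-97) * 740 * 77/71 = 986580210/71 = 13895495.92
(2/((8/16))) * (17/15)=68/15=4.53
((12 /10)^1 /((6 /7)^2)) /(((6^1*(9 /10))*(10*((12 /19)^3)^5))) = 743875224463865116651 /24959374950829916160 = 29.80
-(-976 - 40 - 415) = 1431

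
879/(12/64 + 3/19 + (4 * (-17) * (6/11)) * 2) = -979792/82303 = -11.90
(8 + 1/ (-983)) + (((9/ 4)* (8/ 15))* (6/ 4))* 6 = 92397/ 4915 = 18.80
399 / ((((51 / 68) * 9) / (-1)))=-532 / 9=-59.11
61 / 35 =1.74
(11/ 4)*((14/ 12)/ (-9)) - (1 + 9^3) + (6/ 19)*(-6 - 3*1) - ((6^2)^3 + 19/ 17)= -3306327583/ 69768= -47390.32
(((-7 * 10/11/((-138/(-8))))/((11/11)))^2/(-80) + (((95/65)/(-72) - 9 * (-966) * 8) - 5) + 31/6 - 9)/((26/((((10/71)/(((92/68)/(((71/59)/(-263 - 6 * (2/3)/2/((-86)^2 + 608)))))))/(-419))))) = 10270418480928425/3377600443835301684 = 0.00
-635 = -635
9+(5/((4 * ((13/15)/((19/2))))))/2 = 3297/208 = 15.85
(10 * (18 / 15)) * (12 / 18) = 8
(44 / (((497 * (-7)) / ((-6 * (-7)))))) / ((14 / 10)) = -1320 / 3479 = -0.38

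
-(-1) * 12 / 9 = 4 / 3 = 1.33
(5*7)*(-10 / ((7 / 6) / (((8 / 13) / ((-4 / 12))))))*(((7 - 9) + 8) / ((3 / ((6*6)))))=518400 / 13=39876.92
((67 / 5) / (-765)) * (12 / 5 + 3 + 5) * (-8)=1.46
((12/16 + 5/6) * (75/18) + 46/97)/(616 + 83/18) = 49387/4334348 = 0.01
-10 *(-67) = 670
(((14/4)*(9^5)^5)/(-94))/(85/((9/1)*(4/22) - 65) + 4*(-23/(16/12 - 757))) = 21915126796171077855676.63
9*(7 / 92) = 63 / 92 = 0.68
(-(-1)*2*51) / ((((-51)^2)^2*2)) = 1 / 132651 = 0.00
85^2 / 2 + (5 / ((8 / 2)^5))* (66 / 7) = 3612.55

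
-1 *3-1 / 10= -31 / 10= -3.10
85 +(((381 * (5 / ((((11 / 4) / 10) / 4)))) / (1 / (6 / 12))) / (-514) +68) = 356331 / 2827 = 126.05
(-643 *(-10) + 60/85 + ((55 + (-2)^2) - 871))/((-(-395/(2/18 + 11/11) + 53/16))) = 1528288/95795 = 15.95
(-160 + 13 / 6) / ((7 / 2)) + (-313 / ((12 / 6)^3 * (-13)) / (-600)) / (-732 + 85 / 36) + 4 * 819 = 9267386371319 / 2868356400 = 3230.90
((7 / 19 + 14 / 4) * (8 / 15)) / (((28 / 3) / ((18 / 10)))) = 189 / 475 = 0.40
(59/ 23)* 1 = 2.57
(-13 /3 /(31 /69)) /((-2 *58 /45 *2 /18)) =121095 /3596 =33.67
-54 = -54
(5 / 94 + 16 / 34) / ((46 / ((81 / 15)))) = 22599 / 367540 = 0.06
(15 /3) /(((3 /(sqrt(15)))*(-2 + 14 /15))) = -25*sqrt(15) /16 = -6.05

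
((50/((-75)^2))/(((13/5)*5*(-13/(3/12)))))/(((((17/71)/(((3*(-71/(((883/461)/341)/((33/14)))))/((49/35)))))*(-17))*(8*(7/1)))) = -0.00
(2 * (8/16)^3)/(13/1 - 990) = -1/3908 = -0.00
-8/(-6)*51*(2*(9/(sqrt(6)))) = 204*sqrt(6) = 499.70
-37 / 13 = -2.85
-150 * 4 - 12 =-612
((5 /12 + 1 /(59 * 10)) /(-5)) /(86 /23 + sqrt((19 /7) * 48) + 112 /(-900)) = 6690416019 /2592994415864 - 528828075 * sqrt(399) /1296497207932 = -0.01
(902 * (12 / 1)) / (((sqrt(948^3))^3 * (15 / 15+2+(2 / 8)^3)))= 451 * sqrt(237) / 48103622685567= 0.00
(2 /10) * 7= 7 /5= 1.40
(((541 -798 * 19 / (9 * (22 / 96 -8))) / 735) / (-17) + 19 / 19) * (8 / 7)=11674608 / 10874815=1.07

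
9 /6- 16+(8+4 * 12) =83 /2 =41.50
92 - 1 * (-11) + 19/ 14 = 1461/ 14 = 104.36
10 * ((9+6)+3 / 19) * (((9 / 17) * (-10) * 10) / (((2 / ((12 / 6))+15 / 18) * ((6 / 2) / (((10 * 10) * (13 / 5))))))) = -1347840000 / 3553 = -379352.66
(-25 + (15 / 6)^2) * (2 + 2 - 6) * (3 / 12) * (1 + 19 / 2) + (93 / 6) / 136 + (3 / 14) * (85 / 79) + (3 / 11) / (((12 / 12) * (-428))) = 8744110817 / 88519816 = 98.78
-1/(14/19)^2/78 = -361/15288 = -0.02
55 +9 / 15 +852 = 4538 / 5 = 907.60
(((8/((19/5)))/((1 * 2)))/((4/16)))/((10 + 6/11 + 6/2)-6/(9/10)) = 2640/4313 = 0.61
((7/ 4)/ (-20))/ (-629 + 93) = 7/ 42880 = 0.00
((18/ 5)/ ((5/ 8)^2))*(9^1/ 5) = 10368/ 625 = 16.59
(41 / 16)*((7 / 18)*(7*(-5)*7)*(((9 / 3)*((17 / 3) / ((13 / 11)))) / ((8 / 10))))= -65744525 / 14976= -4389.99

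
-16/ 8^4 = -1/ 256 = -0.00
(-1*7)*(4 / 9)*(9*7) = -196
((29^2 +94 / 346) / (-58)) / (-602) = 36385 / 1510117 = 0.02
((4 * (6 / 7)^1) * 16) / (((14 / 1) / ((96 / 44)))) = 4608 / 539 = 8.55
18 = 18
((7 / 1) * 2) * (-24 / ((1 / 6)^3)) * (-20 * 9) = 13063680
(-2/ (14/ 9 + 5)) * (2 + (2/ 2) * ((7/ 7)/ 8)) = -153/ 236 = -0.65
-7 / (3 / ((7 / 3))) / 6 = -0.91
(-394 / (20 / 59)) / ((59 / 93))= -18321 / 10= -1832.10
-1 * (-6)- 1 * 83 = -77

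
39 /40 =0.98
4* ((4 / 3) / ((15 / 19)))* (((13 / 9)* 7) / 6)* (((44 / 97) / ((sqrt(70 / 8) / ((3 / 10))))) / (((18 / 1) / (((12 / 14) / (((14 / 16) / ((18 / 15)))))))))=1391104* sqrt(35) / 240620625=0.03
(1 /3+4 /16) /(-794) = -7 /9528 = -0.00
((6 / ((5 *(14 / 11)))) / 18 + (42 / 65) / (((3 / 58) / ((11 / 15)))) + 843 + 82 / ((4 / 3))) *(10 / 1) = 4157396 / 455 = 9137.13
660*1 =660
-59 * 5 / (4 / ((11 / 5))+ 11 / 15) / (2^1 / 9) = -438075 / 842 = -520.28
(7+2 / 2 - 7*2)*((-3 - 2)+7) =-12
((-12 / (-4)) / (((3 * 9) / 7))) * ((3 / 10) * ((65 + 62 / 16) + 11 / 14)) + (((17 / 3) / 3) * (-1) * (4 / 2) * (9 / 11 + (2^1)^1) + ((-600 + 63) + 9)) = -4137347 / 7920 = -522.39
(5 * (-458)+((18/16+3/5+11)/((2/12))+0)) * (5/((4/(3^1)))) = -132819/16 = -8301.19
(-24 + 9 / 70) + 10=-971 / 70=-13.87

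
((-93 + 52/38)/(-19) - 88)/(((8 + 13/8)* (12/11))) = -20018/2527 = -7.92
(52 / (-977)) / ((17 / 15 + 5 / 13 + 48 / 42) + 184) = -17745 / 62232946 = -0.00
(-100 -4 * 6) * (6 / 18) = -124 / 3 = -41.33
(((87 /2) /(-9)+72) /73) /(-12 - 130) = -403 /62196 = -0.01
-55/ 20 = -11/ 4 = -2.75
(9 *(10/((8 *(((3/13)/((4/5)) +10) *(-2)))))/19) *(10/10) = -117/4066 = -0.03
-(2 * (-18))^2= -1296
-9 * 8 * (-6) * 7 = 3024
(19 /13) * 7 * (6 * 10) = 7980 /13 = 613.85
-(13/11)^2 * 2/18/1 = -0.16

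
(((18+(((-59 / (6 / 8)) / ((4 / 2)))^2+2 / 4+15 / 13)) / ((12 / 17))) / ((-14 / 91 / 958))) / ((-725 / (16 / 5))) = 5970822178 / 97875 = 61004.57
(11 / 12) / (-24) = -11 / 288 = -0.04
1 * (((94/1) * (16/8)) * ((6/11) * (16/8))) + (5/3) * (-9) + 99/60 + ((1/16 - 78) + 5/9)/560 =191.60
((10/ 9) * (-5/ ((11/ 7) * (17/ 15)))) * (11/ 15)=-350/ 153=-2.29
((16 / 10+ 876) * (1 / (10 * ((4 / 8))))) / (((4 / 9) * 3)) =3291 / 25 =131.64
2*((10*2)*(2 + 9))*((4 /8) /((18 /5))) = 550 /9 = 61.11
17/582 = 0.03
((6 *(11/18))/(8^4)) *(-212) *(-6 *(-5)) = -2915/512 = -5.69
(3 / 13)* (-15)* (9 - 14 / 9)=-25.77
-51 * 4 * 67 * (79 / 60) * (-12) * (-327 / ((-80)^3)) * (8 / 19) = 88271361 / 1520000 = 58.07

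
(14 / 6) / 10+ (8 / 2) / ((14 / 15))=949 / 210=4.52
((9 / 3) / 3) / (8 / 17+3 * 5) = 17 / 263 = 0.06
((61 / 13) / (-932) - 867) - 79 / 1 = -11461797 / 12116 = -946.01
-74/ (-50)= 37/ 25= 1.48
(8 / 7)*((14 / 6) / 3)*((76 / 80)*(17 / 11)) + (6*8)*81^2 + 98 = 155938516 / 495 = 315027.31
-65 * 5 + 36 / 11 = -321.73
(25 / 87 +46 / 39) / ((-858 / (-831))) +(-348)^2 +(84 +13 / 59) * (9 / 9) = 121189.64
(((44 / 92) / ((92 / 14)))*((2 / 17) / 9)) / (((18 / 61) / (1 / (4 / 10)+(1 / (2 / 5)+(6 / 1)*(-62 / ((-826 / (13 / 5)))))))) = 8550553 / 429775470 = 0.02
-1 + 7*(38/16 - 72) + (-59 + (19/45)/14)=-1379309/2520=-547.34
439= 439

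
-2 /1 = -2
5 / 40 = 0.12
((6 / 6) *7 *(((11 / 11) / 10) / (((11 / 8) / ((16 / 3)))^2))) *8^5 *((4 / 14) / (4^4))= 2097152 / 5445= 385.15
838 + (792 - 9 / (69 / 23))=1627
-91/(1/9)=-819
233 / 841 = 0.28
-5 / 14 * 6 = -15 / 7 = -2.14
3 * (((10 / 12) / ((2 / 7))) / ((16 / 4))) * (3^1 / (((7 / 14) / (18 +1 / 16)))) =30345 / 128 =237.07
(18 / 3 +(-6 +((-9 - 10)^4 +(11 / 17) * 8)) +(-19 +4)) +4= 2215358 / 17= 130315.18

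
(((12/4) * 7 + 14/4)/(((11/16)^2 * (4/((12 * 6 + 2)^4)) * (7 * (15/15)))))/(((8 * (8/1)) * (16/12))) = 78714762/121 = 650535.22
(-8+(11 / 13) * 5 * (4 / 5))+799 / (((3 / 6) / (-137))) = -2846098 / 13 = -218930.62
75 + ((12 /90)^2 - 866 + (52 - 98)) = -188321 /225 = -836.98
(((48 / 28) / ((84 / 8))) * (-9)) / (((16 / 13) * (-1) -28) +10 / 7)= 468 / 8855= 0.05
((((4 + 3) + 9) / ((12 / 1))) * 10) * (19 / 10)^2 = 722 / 15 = 48.13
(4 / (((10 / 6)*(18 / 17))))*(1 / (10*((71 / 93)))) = 527 / 1775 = 0.30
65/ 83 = 0.78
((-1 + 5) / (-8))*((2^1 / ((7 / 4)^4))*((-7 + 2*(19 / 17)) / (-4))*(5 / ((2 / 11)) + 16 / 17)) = -2506464 / 693889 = -3.61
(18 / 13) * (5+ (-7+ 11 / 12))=-3 / 2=-1.50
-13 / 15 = -0.87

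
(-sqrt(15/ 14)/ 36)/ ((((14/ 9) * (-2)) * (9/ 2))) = sqrt(210)/ 7056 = 0.00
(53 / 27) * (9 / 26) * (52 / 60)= 53 / 90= 0.59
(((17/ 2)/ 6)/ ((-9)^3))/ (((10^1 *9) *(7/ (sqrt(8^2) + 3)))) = -187/ 5511240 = -0.00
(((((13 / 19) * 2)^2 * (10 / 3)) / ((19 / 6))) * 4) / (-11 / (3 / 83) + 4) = -162240 / 6179959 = -0.03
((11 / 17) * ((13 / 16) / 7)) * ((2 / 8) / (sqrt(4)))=143 / 15232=0.01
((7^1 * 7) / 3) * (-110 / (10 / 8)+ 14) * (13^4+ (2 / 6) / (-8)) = -1242744419 / 36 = -34520678.31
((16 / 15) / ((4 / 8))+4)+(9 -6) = 137 / 15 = 9.13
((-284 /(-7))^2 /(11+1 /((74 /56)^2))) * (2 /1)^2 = 441672256 /776307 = 568.94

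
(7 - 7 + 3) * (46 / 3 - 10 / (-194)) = 4477 / 97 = 46.15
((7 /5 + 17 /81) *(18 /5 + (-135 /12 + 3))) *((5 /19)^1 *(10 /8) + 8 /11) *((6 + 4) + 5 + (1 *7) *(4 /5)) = -459565297 /2821500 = -162.88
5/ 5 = 1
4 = 4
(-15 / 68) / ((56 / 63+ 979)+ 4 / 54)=-405 / 1799212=-0.00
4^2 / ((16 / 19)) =19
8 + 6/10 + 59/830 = 7197/830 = 8.67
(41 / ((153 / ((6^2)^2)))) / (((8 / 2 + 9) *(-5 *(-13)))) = 5904 / 14365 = 0.41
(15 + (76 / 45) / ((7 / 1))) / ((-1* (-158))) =4801 / 49770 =0.10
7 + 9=16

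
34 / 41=0.83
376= 376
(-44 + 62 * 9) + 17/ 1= 531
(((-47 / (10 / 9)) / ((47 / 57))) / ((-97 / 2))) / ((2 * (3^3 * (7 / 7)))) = 19 / 970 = 0.02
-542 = -542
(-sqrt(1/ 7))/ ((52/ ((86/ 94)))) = -43 * sqrt(7)/ 17108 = -0.01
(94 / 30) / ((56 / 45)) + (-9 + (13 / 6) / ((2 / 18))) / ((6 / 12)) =1317 / 56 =23.52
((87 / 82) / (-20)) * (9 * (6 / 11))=-2349 / 9020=-0.26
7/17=0.41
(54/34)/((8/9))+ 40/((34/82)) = 98.26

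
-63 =-63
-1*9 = -9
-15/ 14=-1.07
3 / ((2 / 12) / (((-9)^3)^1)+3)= 13122 / 13121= 1.00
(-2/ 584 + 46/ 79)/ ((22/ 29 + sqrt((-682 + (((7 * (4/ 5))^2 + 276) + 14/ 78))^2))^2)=10675398020625/ 2596480840925453788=0.00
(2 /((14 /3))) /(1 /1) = 3 /7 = 0.43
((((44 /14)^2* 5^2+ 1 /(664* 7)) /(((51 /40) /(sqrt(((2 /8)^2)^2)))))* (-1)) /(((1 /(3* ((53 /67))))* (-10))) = 425823571 /148234016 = 2.87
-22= -22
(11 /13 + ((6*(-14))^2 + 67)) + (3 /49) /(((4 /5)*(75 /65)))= 18151729 /2548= 7123.91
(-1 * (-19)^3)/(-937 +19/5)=-34295/4666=-7.35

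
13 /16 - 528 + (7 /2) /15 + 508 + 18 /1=-229 /240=-0.95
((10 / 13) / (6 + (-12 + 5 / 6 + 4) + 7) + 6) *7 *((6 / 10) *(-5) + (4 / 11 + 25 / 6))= 9393 / 143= 65.69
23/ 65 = 0.35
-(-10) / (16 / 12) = 15 / 2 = 7.50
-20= -20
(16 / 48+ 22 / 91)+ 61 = 16810 / 273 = 61.58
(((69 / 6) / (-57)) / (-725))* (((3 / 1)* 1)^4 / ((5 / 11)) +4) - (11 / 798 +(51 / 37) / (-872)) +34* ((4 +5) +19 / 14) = 16434839883197 / 46665843000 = 352.18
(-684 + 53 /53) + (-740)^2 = 546917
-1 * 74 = -74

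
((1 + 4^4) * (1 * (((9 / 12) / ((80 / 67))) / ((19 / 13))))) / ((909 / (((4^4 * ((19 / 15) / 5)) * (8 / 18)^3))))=57304832 / 82832625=0.69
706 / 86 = 353 / 43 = 8.21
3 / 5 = 0.60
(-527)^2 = 277729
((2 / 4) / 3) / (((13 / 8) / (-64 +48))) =-64 / 39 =-1.64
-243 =-243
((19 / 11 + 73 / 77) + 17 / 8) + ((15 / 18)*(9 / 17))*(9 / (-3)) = 36409 / 10472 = 3.48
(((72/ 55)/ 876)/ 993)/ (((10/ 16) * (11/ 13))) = 208/ 73093075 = 0.00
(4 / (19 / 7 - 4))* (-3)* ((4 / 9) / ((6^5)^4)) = 7 / 6169767367606272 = 0.00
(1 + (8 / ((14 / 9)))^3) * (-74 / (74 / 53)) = -2490947 / 343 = -7262.24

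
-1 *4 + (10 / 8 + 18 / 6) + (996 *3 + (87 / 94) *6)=562835 / 188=2993.80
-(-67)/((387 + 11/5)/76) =12730/973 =13.08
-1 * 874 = -874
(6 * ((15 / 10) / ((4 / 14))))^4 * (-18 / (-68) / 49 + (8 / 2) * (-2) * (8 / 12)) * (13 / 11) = -37097365851 / 5984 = -6199426.11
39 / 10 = 3.90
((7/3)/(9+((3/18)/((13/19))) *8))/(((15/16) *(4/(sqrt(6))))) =52 *sqrt(6)/915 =0.14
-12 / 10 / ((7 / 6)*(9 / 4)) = -16 / 35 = -0.46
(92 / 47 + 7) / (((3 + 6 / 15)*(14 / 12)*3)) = 4210 / 5593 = 0.75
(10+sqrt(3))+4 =sqrt(3)+14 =15.73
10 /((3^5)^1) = 10 /243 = 0.04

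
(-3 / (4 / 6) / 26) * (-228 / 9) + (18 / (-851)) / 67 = 3249735 / 741221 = 4.38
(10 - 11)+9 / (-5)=-14 / 5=-2.80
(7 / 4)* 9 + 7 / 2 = 77 / 4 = 19.25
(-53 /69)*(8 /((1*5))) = -424 /345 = -1.23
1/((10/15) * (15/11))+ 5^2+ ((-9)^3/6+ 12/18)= -1421/15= -94.73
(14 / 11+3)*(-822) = -38634 / 11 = -3512.18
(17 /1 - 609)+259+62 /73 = -24247 /73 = -332.15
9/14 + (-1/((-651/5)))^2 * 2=544987/847602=0.64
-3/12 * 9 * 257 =-2313/4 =-578.25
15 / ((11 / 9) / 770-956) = -9450 / 602279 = -0.02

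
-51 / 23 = -2.22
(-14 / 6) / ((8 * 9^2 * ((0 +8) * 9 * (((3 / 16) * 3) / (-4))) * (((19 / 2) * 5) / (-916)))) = -12824 / 1869885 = -0.01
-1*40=-40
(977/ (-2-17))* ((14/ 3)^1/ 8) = -6839/ 228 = -30.00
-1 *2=-2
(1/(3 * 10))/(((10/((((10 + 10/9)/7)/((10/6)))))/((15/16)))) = 0.00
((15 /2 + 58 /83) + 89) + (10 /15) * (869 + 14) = 341561 /498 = 685.87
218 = 218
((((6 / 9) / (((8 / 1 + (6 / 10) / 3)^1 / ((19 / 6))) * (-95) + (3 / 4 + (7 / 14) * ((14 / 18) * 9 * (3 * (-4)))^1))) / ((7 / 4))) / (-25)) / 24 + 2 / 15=241294 / 1809675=0.13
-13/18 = -0.72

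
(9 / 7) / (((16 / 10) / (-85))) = -68.30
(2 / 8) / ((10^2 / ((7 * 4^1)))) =7 / 100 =0.07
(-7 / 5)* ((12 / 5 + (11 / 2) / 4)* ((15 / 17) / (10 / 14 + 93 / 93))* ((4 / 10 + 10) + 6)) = -303359 / 6800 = -44.61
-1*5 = -5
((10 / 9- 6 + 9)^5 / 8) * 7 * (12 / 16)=485407699 / 629856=770.66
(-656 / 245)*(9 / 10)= -2952 / 1225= -2.41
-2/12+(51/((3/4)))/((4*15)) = 29/30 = 0.97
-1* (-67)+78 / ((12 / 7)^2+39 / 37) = 208809 / 2413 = 86.54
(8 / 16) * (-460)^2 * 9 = 952200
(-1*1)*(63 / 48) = -21 / 16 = -1.31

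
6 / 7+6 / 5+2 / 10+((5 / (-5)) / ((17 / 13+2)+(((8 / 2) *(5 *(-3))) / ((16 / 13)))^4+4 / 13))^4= 9861781916399547977962773230512673734579839 / 4369143887012457964920215986299678399462035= 2.26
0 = 0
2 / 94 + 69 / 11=6.29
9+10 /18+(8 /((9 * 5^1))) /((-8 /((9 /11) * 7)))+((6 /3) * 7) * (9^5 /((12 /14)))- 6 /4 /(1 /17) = 954806419 /990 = 964450.93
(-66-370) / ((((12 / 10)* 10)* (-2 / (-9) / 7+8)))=-2289 / 506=-4.52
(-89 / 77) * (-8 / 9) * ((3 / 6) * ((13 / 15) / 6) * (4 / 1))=9256 / 31185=0.30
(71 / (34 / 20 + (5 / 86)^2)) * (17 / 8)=11158715 / 125982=88.57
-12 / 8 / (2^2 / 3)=-9 / 8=-1.12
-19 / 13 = -1.46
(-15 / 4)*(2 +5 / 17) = -585 / 68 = -8.60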